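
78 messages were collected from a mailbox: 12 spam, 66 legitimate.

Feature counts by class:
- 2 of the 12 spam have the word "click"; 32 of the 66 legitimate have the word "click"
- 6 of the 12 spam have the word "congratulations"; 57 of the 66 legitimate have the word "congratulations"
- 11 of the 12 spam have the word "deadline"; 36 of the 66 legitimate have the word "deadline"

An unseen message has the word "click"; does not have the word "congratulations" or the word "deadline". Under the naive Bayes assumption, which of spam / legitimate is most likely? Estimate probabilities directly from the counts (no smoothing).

legitimate

spam: (12/78) × (2/12) × (6/12) × (1/12) ≈ 0.00106838
legitimate: (66/78) × (32/66) × (9/66) × (30/66) ≈ 0.0254291
Highest score → legitimate.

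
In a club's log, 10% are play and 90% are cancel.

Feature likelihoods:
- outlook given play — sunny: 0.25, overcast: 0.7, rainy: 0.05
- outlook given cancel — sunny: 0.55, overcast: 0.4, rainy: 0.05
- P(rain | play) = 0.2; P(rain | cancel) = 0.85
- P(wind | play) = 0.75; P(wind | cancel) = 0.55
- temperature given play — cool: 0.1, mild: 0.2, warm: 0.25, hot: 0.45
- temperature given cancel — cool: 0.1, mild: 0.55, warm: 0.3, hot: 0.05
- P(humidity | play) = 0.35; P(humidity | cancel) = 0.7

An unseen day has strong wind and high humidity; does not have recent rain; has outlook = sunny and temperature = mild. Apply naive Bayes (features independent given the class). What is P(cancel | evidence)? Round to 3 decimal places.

0.937

play: 0.1 × 0.25 × (1−0.2) × 0.75 × 0.2 × 0.35 = 0.00105
cancel: 0.9 × 0.55 × (1−0.85) × 0.55 × 0.55 × 0.7 = 0.0157224375
P(cancel | x) = 0.0157224375 / 0.0167724375 ≈ 0.937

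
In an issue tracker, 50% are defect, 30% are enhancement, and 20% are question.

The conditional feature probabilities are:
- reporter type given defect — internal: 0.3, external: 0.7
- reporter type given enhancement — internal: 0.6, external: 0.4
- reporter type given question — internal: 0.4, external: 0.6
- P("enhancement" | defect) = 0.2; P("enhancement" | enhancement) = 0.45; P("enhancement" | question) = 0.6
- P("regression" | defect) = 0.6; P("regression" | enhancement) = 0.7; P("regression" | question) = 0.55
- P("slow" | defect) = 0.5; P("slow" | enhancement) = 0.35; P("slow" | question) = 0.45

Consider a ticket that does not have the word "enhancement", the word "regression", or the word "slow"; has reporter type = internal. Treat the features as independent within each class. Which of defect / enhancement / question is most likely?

defect: 0.5 × 0.3 × (1−0.2) × (1−0.6) × (1−0.5) = 0.024
enhancement: 0.3 × 0.6 × (1−0.45) × (1−0.7) × (1−0.35) = 0.019305
question: 0.2 × 0.4 × (1−0.6) × (1−0.55) × (1−0.45) = 0.00792
Highest score → defect.

defect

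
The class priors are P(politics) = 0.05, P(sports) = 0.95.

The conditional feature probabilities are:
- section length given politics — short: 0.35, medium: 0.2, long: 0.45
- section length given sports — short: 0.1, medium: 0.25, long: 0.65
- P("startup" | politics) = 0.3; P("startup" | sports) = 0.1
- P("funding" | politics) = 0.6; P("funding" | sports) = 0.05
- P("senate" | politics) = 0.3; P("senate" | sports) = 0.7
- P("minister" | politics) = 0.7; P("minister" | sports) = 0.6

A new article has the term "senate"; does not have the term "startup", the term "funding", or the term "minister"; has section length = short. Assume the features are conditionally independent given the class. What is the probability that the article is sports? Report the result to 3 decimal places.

0.981

politics: 0.05 × 0.35 × (1−0.3) × (1−0.6) × 0.3 × (1−0.7) = 0.000441
sports: 0.95 × 0.1 × (1−0.1) × (1−0.05) × 0.7 × (1−0.6) = 0.022743
P(sports | x) = 0.022743 / 0.023184 ≈ 0.981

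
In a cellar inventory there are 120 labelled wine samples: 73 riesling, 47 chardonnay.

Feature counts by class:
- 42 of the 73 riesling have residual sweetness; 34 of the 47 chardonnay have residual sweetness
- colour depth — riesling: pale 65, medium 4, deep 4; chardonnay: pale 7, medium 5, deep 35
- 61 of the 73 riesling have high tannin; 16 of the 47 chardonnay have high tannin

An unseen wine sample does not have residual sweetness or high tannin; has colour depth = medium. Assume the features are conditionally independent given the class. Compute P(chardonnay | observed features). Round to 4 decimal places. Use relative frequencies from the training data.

0.7656

riesling: (73/120) × (31/73) × (4/73) × (12/73) ≈ 0.00232689
chardonnay: (47/120) × (13/47) × (5/47) × (31/47) ≈ 0.00760148
P(chardonnay | x) = 0.00760148 / 0.00992837 ≈ 0.7656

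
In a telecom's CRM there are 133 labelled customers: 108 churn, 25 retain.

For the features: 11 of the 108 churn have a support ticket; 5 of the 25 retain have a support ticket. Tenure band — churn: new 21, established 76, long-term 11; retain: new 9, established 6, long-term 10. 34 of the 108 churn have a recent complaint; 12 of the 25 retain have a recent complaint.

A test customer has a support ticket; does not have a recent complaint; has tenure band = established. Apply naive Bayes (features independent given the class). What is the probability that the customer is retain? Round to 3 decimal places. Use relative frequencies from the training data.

churn: (108/133) × (11/108) × (76/108) × (74/108) ≈ 0.0398785
retain: (25/133) × (5/25) × (6/25) × (13/25) ≈ 0.00469173
P(retain | x) = 0.00469173 / 0.04457023 ≈ 0.105

0.105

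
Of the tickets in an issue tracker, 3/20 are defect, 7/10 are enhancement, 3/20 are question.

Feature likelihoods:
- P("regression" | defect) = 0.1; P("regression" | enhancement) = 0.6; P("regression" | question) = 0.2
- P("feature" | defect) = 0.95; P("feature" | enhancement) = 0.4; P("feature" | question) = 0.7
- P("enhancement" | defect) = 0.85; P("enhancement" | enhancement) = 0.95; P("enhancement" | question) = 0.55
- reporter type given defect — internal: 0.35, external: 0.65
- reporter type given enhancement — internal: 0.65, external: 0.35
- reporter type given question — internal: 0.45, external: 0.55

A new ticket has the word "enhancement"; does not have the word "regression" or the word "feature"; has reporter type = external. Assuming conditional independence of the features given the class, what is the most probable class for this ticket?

defect: 0.15 × (1−0.1) × (1−0.95) × 0.85 × 0.65 = 0.003729375
enhancement: 0.7 × (1−0.6) × (1−0.4) × 0.95 × 0.35 = 0.05586
question: 0.15 × (1−0.2) × (1−0.7) × 0.55 × 0.55 = 0.01089
Highest score → enhancement.

enhancement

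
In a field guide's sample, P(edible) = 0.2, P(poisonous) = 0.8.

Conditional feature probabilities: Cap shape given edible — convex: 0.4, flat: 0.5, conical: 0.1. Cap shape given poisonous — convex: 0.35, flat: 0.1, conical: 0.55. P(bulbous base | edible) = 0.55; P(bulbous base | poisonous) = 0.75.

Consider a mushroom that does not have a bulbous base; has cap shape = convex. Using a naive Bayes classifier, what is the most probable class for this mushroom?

poisonous

edible: 0.2 × 0.4 × (1−0.55) = 0.036
poisonous: 0.8 × 0.35 × (1−0.75) = 0.07
Highest score → poisonous.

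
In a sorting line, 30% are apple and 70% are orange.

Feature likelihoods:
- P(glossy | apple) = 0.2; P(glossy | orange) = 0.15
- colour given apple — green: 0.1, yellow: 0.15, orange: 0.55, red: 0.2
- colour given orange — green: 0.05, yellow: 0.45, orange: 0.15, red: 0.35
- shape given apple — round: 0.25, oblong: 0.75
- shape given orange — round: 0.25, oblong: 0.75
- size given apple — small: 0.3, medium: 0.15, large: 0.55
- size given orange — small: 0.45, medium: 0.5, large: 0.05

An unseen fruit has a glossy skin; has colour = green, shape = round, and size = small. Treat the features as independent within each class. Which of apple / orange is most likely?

orange

apple: 0.3 × 0.2 × 0.1 × 0.25 × 0.3 = 0.00045
orange: 0.7 × 0.15 × 0.05 × 0.25 × 0.45 = 0.000590625
Highest score → orange.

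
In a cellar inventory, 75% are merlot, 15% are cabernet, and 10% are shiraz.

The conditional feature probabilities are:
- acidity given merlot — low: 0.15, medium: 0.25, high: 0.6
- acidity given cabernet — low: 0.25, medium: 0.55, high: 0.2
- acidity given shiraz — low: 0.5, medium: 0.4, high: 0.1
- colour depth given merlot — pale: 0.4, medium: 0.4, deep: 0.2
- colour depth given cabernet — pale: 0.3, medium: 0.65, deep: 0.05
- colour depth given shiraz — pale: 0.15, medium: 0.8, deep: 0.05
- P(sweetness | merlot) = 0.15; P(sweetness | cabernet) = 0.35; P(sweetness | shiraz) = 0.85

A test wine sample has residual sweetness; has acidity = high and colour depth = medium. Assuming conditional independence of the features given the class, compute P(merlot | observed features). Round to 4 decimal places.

merlot: 0.75 × 0.6 × 0.4 × 0.15 = 0.027
cabernet: 0.15 × 0.2 × 0.65 × 0.35 = 0.006825
shiraz: 0.1 × 0.1 × 0.8 × 0.85 = 0.0068
P(merlot | x) = 0.027 / 0.040625 ≈ 0.6646

0.6646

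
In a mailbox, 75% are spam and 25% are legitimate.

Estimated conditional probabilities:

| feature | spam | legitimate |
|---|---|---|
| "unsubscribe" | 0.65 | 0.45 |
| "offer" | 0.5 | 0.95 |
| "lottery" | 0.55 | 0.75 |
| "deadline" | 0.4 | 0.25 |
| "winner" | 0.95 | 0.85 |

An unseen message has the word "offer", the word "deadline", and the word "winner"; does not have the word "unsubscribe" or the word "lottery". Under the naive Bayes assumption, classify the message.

spam

spam: 0.75 × (1−0.65) × 0.5 × (1−0.55) × 0.4 × 0.95 = 0.02244375
legitimate: 0.25 × (1−0.45) × 0.95 × (1−0.75) × 0.25 × 0.85 = 0.006939453125
Highest score → spam.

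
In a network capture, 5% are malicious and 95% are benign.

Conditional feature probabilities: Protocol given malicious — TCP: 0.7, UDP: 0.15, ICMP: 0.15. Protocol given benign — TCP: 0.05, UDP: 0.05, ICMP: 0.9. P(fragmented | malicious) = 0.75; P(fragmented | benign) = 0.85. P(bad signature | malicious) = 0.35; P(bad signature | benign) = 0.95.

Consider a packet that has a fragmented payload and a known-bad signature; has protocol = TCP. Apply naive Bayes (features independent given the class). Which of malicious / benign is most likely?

malicious: 0.05 × 0.7 × 0.75 × 0.35 = 0.0091875
benign: 0.95 × 0.05 × 0.85 × 0.95 = 0.03835625
Highest score → benign.

benign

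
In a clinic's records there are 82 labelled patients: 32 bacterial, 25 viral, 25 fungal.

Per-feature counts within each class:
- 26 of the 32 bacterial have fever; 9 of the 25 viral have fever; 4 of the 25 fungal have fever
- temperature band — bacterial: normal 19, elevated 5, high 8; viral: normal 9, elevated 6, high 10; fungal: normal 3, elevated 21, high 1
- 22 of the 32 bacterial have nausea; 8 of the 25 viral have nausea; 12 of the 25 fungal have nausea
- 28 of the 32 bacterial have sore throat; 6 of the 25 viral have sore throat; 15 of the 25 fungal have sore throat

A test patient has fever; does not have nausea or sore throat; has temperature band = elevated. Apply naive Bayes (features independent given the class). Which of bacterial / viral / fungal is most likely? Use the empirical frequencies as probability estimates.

bacterial: (32/82) × (26/32) × (5/32) × (10/32) × (4/32) ≈ 0.00193526
viral: (25/82) × (9/25) × (6/25) × (17/25) × (19/25) ≈ 0.0136133
fungal: (25/82) × (4/25) × (21/25) × (13/25) × (10/25) ≈ 0.00852293
Highest score → viral.

viral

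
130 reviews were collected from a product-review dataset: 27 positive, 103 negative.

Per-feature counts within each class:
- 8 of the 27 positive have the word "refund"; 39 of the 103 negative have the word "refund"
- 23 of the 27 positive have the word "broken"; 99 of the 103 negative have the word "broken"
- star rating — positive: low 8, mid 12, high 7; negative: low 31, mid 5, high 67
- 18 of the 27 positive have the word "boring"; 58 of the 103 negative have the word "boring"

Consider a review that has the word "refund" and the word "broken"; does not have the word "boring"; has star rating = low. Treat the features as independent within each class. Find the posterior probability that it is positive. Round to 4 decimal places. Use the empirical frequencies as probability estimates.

positive: (27/130) × (8/27) × (23/27) × (8/27) × (9/27) ≈ 0.00517745
negative: (103/130) × (39/103) × (99/103) × (31/103) × (45/103) ≈ 0.0379157
P(positive | x) = 0.00517745 / 0.04309315 ≈ 0.1201

0.1201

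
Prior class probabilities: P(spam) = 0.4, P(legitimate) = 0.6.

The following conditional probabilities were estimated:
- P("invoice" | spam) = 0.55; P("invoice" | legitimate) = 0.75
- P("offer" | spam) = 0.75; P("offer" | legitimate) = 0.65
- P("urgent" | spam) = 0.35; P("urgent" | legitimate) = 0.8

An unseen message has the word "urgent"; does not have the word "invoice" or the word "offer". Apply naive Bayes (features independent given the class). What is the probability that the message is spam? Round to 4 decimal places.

spam: 0.4 × (1−0.55) × (1−0.75) × 0.35 = 0.01575
legitimate: 0.6 × (1−0.75) × (1−0.65) × 0.8 = 0.042
P(spam | x) = 0.01575 / 0.05775 ≈ 0.2727

0.2727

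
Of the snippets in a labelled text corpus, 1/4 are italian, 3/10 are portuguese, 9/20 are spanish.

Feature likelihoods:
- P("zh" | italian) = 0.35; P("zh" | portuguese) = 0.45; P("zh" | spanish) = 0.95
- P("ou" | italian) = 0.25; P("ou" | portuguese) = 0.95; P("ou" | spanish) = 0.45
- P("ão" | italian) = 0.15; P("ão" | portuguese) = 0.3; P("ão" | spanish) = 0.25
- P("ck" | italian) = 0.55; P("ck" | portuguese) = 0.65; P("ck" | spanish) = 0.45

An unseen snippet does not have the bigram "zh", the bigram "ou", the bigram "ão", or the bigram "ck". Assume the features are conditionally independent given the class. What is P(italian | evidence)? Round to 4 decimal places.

0.8674

italian: 0.25 × (1−0.35) × (1−0.25) × (1−0.15) × (1−0.55) = 0.0466171875
portuguese: 0.3 × (1−0.45) × (1−0.95) × (1−0.3) × (1−0.65) = 0.00202125
spanish: 0.45 × (1−0.95) × (1−0.45) × (1−0.25) × (1−0.45) = 0.0051046875
P(italian | x) = 0.0466171875 / 0.053743125 ≈ 0.8674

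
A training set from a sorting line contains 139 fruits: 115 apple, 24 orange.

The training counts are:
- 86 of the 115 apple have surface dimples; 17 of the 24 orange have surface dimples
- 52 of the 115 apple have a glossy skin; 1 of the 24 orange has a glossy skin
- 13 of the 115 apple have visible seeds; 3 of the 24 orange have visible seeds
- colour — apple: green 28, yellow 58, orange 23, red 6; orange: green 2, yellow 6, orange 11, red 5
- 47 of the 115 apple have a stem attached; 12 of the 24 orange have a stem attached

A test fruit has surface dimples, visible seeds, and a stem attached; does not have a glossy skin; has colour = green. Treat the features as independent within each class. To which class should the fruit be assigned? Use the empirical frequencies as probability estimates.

apple

apple: (115/139) × (86/115) × (63/115) × (13/115) × (28/115) × (47/115) ≈ 0.0038127
orange: (24/139) × (17/24) × (23/24) × (3/24) × (2/24) × (12/24) ≈ 0.000610449
Highest score → apple.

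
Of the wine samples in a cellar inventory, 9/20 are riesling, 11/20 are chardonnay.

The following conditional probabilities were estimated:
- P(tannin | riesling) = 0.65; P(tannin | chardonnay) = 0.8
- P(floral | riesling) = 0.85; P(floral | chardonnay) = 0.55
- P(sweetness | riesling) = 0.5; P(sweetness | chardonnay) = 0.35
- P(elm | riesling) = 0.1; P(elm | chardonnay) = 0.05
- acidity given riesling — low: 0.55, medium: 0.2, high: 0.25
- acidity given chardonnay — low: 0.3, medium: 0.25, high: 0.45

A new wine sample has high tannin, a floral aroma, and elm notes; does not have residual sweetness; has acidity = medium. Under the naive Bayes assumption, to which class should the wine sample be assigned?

riesling

riesling: 0.45 × 0.65 × 0.85 × (1−0.5) × 0.1 × 0.2 = 0.00248625
chardonnay: 0.55 × 0.8 × 0.55 × (1−0.35) × 0.05 × 0.25 = 0.00196625
Highest score → riesling.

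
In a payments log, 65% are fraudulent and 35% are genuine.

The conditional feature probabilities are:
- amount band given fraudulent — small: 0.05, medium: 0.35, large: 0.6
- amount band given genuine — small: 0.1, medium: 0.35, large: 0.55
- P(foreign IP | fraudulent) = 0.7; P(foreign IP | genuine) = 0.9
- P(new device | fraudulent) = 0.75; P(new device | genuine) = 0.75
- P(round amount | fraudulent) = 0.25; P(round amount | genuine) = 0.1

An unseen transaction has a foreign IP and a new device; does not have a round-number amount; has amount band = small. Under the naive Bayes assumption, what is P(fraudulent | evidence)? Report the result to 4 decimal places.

fraudulent: 0.65 × 0.05 × 0.7 × 0.75 × (1−0.25) = 0.012796875
genuine: 0.35 × 0.1 × 0.9 × 0.75 × (1−0.1) = 0.0212625
P(fraudulent | x) = 0.012796875 / 0.034059375 ≈ 0.3757

0.3757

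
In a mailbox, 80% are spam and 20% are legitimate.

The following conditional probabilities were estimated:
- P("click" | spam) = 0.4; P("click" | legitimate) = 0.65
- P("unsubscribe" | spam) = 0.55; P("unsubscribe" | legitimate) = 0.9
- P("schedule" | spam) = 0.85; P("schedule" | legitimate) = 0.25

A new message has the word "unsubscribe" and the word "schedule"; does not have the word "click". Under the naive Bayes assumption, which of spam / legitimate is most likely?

spam

spam: 0.8 × (1−0.4) × 0.55 × 0.85 = 0.2244
legitimate: 0.2 × (1−0.65) × 0.9 × 0.25 = 0.01575
Highest score → spam.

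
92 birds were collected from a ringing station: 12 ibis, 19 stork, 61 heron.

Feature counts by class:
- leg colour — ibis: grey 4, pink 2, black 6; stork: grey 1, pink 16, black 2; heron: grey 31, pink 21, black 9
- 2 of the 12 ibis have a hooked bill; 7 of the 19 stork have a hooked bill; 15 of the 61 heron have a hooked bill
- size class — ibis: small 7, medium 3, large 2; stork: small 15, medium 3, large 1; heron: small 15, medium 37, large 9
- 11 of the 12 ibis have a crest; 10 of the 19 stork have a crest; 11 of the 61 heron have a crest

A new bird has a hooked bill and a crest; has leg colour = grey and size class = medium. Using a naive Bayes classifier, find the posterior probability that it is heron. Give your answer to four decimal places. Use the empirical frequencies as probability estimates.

0.8197

ibis: (12/92) × (4/12) × (2/12) × (3/12) × (11/12) ≈ 0.00166063
stork: (19/92) × (1/19) × (7/19) × (3/19) × (10/19) ≈ 0.00033279
heron: (61/92) × (31/61) × (15/61) × (37/61) × (11/61) ≈ 0.00906296
P(heron | x) = 0.00906296 / 0.01105638 ≈ 0.8197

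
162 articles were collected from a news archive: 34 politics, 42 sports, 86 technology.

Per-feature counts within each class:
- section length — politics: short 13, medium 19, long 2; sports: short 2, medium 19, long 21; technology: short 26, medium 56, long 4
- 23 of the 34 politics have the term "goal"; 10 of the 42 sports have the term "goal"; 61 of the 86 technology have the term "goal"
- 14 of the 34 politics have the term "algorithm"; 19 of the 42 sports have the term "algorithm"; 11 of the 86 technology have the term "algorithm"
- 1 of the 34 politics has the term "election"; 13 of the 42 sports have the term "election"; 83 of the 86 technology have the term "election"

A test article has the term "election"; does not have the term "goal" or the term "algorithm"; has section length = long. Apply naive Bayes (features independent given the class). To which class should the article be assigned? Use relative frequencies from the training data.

sports

politics: (34/162) × (2/34) × (11/34) × (20/34) × (1/34) ≈ 0.0000691036
sports: (42/162) × (21/42) × (32/42) × (23/42) × (13/42) ≈ 0.0167409
technology: (86/162) × (4/86) × (25/86) × (75/86) × (83/86) ≈ 0.00604128
Highest score → sports.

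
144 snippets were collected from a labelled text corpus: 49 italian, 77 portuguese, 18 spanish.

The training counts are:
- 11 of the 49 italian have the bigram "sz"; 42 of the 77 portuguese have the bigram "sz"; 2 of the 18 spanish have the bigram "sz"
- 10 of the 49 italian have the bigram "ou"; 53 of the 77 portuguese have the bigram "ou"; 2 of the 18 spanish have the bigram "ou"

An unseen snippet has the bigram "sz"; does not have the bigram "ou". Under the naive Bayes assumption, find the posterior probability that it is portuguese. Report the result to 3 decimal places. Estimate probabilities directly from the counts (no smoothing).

0.554

italian: (49/144) × (11/49) × (39/49) ≈ 0.0607993
portuguese: (77/144) × (42/77) × (24/77) ≈ 0.0909091
spanish: (18/144) × (2/18) × (16/18) ≈ 0.0123457
P(portuguese | x) = 0.0909091 / 0.1640541 ≈ 0.554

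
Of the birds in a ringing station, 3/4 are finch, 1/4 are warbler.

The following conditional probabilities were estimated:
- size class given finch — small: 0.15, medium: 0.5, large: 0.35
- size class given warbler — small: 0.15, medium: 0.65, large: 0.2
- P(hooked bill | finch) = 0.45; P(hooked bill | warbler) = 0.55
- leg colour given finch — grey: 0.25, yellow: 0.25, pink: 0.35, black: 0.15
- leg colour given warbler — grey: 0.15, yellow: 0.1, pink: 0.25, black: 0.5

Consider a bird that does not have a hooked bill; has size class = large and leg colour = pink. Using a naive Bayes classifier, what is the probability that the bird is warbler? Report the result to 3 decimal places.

finch: 0.75 × 0.35 × (1−0.45) × 0.35 = 0.05053125
warbler: 0.25 × 0.2 × (1−0.55) × 0.25 = 0.005625
P(warbler | x) = 0.005625 / 0.05615625 ≈ 0.100

0.100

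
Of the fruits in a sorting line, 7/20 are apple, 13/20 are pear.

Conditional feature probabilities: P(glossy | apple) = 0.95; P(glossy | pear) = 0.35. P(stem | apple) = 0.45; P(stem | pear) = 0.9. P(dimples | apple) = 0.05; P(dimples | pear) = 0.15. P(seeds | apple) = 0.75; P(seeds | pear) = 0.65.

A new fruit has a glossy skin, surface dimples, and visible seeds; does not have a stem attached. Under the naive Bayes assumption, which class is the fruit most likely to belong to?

apple

apple: 0.35 × 0.95 × (1−0.45) × 0.05 × 0.75 = 0.0068578125
pear: 0.65 × 0.35 × (1−0.9) × 0.15 × 0.65 = 0.002218125
Highest score → apple.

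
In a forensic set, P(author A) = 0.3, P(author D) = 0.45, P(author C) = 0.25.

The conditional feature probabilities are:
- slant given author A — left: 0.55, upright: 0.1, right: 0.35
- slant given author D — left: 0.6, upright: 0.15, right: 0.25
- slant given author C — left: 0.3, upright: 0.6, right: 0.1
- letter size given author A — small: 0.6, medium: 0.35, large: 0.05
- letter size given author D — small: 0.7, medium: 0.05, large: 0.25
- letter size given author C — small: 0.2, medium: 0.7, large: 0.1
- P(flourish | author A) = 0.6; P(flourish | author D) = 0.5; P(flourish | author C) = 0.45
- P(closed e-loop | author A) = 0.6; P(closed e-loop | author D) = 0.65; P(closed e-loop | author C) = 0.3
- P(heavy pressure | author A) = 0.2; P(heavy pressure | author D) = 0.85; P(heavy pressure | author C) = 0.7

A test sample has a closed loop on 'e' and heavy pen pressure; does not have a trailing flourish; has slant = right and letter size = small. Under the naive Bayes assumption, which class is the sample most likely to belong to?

author D

author A: 0.3 × 0.35 × 0.6 × (1−0.6) × 0.6 × 0.2 = 0.003024
author D: 0.45 × 0.25 × 0.7 × (1−0.5) × 0.65 × 0.85 = 0.0217546875
author C: 0.25 × 0.1 × 0.2 × (1−0.45) × 0.3 × 0.7 = 0.0005775
Highest score → author D.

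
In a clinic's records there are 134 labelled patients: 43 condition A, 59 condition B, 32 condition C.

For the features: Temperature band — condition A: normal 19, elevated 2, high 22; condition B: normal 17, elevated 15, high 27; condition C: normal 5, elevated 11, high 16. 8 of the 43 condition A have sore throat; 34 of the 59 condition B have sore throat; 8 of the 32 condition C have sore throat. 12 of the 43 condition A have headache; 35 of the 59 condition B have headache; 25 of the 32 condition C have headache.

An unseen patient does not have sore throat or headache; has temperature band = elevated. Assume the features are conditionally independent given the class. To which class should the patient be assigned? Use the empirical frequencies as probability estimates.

condition A: (43/134) × (2/43) × (35/43) × (31/43) ≈ 0.00875826
condition B: (59/134) × (15/59) × (25/59) × (24/59) ≈ 0.0192945
condition C: (32/134) × (11/32) × (24/32) × (7/32) ≈ 0.0134678
Highest score → condition B.

condition B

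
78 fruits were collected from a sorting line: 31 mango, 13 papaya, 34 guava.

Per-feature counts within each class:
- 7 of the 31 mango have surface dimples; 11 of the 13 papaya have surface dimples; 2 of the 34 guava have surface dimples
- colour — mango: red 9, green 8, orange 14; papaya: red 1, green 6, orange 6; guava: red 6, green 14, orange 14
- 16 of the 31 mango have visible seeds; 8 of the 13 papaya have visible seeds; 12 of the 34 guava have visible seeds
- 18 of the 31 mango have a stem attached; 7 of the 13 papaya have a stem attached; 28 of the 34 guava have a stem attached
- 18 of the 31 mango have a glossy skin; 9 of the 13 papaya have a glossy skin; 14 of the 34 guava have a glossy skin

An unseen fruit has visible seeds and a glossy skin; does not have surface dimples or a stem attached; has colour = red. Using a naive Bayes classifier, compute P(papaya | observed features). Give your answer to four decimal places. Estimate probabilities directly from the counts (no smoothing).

mango: (31/78) × (24/31) × (9/31) × (16/31) × (13/31) × (18/31) ≈ 0.0112266
papaya: (13/78) × (2/13) × (1/13) × (8/13) × (6/13) × (9/13) ≈ 0.000387834
guava: (34/78) × (32/34) × (6/34) × (12/34) × (6/34) × (14/34) ≈ 0.00185674
P(papaya | x) = 0.000387834 / 0.013471174 ≈ 0.0288

0.0288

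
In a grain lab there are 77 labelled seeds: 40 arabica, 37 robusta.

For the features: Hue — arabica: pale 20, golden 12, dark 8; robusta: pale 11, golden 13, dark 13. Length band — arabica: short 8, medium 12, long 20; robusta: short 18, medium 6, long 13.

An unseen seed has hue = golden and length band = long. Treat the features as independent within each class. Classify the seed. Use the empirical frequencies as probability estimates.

arabica: (40/77) × (12/40) × (20/40) ≈ 0.0779221
robusta: (37/77) × (13/37) × (13/37) ≈ 0.0593191
Highest score → arabica.

arabica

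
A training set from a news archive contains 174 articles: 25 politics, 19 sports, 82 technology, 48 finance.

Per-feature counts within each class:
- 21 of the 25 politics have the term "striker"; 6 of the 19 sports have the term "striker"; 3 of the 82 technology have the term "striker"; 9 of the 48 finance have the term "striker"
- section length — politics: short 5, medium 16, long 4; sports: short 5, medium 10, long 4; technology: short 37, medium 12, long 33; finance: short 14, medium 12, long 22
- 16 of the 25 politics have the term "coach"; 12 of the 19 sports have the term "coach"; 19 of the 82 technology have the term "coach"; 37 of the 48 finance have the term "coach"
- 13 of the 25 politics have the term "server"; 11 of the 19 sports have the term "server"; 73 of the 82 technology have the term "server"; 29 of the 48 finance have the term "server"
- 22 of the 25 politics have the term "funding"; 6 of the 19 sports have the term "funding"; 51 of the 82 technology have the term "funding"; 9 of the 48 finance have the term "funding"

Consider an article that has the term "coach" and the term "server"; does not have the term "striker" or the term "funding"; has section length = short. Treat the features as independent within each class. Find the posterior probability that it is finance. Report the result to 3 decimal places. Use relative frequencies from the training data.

politics: (25/174) × (4/25) × (5/25) × (16/25) × (13/25) × (3/25) ≈ 0.000183614
sports: (19/174) × (13/19) × (5/19) × (12/19) × (11/19) × (13/19) ≈ 0.00491889
technology: (82/174) × (79/82) × (37/82) × (19/82) × (73/82) × (31/82) ≈ 0.0159758
finance: (48/174) × (39/48) × (14/48) × (37/48) × (29/48) × (39/48) ≈ 0.0247368
P(finance | x) = 0.0247368 / 0.045815104 ≈ 0.540

0.540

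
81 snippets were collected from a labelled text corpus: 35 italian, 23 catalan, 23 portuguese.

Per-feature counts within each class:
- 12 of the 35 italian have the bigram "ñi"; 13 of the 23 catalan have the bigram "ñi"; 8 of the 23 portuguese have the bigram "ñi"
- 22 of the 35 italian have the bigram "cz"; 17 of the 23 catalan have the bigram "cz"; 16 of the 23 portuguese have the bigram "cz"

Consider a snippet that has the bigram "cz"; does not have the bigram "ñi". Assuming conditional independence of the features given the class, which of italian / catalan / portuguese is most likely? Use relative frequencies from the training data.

italian

italian: (35/81) × (23/35) × (22/35) ≈ 0.178483
catalan: (23/81) × (10/23) × (17/23) ≈ 0.0912507
portuguese: (23/81) × (15/23) × (16/23) ≈ 0.128824
Highest score → italian.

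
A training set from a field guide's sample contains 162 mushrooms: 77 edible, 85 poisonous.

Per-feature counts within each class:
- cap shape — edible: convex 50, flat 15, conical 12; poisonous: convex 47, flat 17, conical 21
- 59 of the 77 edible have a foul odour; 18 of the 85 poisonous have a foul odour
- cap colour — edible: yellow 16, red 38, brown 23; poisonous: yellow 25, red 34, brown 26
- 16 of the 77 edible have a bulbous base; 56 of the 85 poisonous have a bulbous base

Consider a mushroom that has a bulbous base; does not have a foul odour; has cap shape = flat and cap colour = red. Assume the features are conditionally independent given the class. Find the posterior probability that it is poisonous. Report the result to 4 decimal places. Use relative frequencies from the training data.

0.9076

edible: (77/162) × (15/77) × (18/77) × (38/77) × (16/77) ≈ 0.00221963
poisonous: (85/162) × (17/85) × (67/85) × (34/85) × (56/85) ≈ 0.0217981
P(poisonous | x) = 0.0217981 / 0.02401773 ≈ 0.9076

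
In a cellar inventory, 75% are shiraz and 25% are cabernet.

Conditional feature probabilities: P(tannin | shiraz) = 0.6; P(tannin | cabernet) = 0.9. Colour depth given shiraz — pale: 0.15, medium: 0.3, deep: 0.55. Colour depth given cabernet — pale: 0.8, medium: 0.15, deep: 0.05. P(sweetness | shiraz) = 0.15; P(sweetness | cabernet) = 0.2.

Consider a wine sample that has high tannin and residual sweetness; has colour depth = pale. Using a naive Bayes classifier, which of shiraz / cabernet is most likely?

shiraz: 0.75 × 0.6 × 0.15 × 0.15 = 0.010125
cabernet: 0.25 × 0.9 × 0.8 × 0.2 = 0.036
Highest score → cabernet.

cabernet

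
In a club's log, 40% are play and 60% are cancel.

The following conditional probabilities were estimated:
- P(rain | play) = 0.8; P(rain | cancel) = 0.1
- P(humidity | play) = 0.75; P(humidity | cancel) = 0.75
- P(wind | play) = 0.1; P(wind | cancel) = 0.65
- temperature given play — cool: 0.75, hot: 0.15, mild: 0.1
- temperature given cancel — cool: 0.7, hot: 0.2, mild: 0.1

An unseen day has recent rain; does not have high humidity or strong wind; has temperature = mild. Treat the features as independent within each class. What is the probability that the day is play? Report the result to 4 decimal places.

play: 0.4 × 0.8 × (1−0.75) × (1−0.1) × 0.1 = 0.0072
cancel: 0.6 × 0.1 × (1−0.75) × (1−0.65) × 0.1 = 0.000525
P(play | x) = 0.0072 / 0.007725 ≈ 0.9320

0.9320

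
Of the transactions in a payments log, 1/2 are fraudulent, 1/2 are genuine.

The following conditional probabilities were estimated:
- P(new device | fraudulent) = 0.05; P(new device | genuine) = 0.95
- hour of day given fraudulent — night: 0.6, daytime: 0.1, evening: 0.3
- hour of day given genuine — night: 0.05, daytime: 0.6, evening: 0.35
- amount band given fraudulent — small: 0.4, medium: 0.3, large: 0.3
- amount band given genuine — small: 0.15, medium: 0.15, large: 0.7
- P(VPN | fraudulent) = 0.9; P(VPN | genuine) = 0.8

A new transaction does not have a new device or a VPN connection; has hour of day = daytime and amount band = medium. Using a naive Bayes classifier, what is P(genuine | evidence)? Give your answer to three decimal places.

0.240

fraudulent: 0.5 × (1−0.05) × 0.1 × 0.3 × (1−0.9) = 0.001425
genuine: 0.5 × (1−0.95) × 0.6 × 0.15 × (1−0.8) = 0.00045
P(genuine | x) = 0.00045 / 0.001875 ≈ 0.240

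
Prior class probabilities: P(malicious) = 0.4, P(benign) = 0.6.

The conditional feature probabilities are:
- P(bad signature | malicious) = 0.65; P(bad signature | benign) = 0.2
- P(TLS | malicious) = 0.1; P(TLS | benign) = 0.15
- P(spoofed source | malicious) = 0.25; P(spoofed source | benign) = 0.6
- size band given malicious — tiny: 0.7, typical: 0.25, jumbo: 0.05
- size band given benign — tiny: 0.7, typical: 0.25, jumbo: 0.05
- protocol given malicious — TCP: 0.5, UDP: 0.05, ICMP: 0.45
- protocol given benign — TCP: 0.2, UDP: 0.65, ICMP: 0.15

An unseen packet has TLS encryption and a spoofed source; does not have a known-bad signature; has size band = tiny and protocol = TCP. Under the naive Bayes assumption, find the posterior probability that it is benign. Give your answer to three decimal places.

malicious: 0.4 × (1−0.65) × 0.1 × 0.25 × 0.7 × 0.5 = 0.001225
benign: 0.6 × (1−0.2) × 0.15 × 0.6 × 0.7 × 0.2 = 0.006048
P(benign | x) = 0.006048 / 0.007273 ≈ 0.832

0.832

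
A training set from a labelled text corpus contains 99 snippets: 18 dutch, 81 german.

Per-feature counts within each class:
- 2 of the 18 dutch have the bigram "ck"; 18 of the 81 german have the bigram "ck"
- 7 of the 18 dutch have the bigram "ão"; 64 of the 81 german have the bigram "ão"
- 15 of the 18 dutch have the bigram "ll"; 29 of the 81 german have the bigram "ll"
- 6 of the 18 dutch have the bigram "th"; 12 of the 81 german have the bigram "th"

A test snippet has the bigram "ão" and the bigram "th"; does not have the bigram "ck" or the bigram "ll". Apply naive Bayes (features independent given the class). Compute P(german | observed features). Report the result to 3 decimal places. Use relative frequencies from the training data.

dutch: (18/99) × (16/18) × (7/18) × (3/18) × (6/18) ≈ 0.00349171
german: (81/99) × (63/81) × (64/81) × (52/81) × (12/81) ≈ 0.0478206
P(german | x) = 0.0478206 / 0.05131231 ≈ 0.932

0.932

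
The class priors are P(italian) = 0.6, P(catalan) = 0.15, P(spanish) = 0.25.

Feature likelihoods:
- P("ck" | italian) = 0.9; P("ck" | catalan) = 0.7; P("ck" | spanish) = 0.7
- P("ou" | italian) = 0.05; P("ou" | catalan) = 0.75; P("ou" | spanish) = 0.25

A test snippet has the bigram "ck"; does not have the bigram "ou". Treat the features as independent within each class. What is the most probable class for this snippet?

italian

italian: 0.6 × 0.9 × (1−0.05) = 0.513
catalan: 0.15 × 0.7 × (1−0.75) = 0.02625
spanish: 0.25 × 0.7 × (1−0.25) = 0.13125
Highest score → italian.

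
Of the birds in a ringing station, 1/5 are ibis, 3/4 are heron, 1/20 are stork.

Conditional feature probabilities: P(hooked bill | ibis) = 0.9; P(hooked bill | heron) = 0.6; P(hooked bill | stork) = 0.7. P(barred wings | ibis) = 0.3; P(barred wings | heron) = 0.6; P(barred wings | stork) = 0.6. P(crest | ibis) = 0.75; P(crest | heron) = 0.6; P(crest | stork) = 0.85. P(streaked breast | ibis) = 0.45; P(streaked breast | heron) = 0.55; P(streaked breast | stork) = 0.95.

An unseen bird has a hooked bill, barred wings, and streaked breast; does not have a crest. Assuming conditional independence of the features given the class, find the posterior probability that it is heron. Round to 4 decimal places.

0.8676

ibis: 0.2 × 0.9 × 0.3 × (1−0.75) × 0.45 = 0.006075
heron: 0.75 × 0.6 × 0.6 × (1−0.6) × 0.55 = 0.0594
stork: 0.05 × 0.7 × 0.6 × (1−0.85) × 0.95 = 0.0029925
P(heron | x) = 0.0594 / 0.0684675 ≈ 0.8676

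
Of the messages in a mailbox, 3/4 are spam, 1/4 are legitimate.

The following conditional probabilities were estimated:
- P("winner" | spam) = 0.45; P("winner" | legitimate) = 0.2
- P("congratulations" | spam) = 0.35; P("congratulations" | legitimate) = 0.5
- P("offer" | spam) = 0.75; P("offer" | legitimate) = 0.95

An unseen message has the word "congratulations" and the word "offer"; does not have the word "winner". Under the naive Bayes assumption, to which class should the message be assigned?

spam

spam: 0.75 × (1−0.45) × 0.35 × 0.75 = 0.10828125
legitimate: 0.25 × (1−0.2) × 0.5 × 0.95 = 0.095
Highest score → spam.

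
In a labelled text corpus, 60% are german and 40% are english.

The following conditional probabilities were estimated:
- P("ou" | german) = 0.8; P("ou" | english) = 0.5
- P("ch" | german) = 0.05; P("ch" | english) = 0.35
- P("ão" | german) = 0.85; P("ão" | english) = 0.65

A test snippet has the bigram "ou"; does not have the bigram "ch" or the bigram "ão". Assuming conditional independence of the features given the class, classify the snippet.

german: 0.6 × 0.8 × (1−0.05) × (1−0.85) = 0.0684
english: 0.4 × 0.5 × (1−0.35) × (1−0.65) = 0.0455
Highest score → german.

german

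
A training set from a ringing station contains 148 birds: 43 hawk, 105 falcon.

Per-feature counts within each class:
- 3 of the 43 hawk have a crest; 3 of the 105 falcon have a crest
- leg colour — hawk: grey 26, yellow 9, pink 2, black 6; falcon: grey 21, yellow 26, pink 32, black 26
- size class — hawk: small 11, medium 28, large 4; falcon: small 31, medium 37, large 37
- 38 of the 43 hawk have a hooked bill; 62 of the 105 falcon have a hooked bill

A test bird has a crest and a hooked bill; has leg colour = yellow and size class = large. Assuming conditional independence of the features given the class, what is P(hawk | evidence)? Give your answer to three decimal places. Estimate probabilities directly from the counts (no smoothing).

0.250

hawk: (43/148) × (3/43) × (9/43) × (4/43) × (38/43) ≈ 0.000348771
falcon: (105/148) × (3/105) × (26/105) × (37/105) × (62/105) ≈ 0.00104438
P(hawk | x) = 0.000348771 / 0.001393151 ≈ 0.250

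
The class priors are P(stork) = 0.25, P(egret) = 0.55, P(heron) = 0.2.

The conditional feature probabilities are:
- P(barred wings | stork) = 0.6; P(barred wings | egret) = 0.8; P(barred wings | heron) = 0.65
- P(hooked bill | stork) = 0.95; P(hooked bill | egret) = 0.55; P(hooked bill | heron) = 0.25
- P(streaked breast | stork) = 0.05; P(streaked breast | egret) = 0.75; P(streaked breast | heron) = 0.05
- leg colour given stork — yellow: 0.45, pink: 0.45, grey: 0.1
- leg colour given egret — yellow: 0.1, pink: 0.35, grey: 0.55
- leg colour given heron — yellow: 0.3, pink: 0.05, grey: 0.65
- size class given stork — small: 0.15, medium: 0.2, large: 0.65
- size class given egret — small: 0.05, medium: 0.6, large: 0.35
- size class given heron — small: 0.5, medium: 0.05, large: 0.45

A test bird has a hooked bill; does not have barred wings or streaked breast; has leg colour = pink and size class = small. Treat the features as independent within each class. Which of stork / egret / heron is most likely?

stork

stork: 0.25 × (1−0.6) × 0.95 × (1−0.05) × 0.45 × 0.15 = 0.006091875
egret: 0.55 × (1−0.8) × 0.55 × (1−0.75) × 0.35 × 0.05 = 0.0002646875
heron: 0.2 × (1−0.65) × 0.25 × (1−0.05) × 0.05 × 0.5 = 0.000415625
Highest score → stork.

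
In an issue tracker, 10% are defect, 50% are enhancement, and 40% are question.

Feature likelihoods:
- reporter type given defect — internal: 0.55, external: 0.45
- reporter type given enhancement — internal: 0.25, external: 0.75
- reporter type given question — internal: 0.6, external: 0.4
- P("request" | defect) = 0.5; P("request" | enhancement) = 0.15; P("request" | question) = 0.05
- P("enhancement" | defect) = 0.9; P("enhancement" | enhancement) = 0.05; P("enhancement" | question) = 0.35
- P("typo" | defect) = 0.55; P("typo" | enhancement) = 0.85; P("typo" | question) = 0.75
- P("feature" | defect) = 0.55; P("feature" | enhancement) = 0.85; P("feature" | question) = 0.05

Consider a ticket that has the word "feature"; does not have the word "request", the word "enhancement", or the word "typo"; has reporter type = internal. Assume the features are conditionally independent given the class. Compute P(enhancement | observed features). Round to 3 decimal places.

defect: 0.1 × 0.55 × (1−0.5) × (1−0.9) × (1−0.55) × 0.55 = 0.000680625
enhancement: 0.5 × 0.25 × (1−0.15) × (1−0.05) × (1−0.85) × 0.85 = 0.01286953125
question: 0.4 × 0.6 × (1−0.05) × (1−0.35) × (1−0.75) × 0.05 = 0.0018525
P(enhancement | x) = 0.01286953125 / 0.01540265625 ≈ 0.836

0.836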